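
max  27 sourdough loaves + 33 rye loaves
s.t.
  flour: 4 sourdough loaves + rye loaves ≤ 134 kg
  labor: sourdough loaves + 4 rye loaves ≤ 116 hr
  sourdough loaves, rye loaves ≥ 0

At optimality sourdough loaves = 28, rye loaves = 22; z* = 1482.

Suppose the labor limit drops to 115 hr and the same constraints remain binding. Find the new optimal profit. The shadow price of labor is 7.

1475

Δb = -1, so new z* = 1482 + (7)·(-1) = 1482 − 7 = 1475.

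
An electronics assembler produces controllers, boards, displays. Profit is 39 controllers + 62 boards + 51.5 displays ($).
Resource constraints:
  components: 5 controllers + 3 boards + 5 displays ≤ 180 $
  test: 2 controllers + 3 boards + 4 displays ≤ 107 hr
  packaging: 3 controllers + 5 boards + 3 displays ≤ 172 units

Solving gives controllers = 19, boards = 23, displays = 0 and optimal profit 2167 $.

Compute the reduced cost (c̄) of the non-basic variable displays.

Binding: test and packaging. Non-binding: components (16 unused).
Since components is not tight, its dual is 0.
The binding rows give the dual system: 2·y_test + 3·y_packaging = 39 and 3·y_test + 5·y_packaging = 62.
This yields shadow prices y_test = 9, y_packaging = 7.
Reduced cost of displays: c₃ − yᵀa₃ = 51.5 − (9·4 + 7·3) = 51.5 − 57 = -5.5.

-5.5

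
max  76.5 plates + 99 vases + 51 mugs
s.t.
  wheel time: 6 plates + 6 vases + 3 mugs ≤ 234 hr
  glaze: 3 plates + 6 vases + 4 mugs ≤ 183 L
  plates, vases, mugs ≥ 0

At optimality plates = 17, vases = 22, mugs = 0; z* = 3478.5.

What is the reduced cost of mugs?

-6

Check each constraint at x*: wheel time 234/234 (tight); glaze 183/183 (tight).
The binding rows give the dual system: 6·y_wheel time + 3·y_glaze = 76.5 and 6·y_wheel time + 6·y_glaze = 99.
This yields shadow prices y_wheel time = 9, y_glaze = 7.5.
Reduced cost of mugs: c₃ − yᵀa₃ = 51 − (9·3 + 7.5·4) = 51 − 57 = -6.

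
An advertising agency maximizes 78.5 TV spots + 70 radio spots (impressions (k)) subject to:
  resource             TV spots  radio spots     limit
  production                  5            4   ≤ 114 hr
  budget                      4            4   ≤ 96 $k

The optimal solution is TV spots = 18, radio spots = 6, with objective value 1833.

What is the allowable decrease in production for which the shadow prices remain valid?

18

Binding constraints: production, budget. The basis is B = [[5,4],[4,4]] with det 4.
Per unit decrease in production, x* moves by d = (-1, 1).
The basis stays optimal until TV spots reaches 0; allowable decrease = 18 hr.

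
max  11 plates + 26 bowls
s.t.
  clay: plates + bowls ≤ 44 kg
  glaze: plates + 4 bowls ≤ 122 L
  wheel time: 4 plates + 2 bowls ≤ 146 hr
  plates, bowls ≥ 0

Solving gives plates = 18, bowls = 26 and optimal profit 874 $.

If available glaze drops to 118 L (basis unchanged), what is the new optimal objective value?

Check each constraint at x*: clay 44/44 (tight); glaze 122/122 (tight); wheel time 124/146 (slack 22).
Since wheel time is not tight, its dual is 0.
From A_Bᵀ y = c: 1·y_clay + 1·y_glaze = 11; 1·y_clay + 4·y_glaze = 26.
This yields shadow prices y_clay = 6, y_glaze = 5.
Δz = y_glaze·Δb = 5 × (-4) = -20, so new z* = 874 − 20 = 854.

854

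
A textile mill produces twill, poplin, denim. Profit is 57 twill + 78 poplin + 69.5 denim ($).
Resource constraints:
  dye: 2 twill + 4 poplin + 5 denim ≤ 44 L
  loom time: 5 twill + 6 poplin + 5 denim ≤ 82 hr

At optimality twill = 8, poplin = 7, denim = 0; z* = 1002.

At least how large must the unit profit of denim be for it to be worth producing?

75

At the optimum: dye uses 44 of 44 (binding); loom time uses 82 of 82 (binding).
The binding rows give the dual system: 2·y_dye + 5·y_loom time = 57 and 4·y_dye + 6·y_loom time = 78.
→ y_dye = 6 and y_loom time = 9.
denim enters the basis when its profit ≥ yᵀa₃ = 6·5 + 9·5 = 75.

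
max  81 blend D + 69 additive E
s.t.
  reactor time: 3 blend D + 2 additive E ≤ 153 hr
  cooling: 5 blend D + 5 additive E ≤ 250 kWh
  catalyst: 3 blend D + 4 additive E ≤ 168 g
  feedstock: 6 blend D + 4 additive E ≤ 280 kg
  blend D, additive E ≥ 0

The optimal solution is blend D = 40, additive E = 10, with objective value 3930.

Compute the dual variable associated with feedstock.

Binding: cooling and feedstock. Non-binding: reactor time (13 unused), catalyst (8 unused).
By complementary slackness, y = 0 for the non-binding constraints.
The binding rows give the dual system: 5·y_cooling + 6·y_feedstock = 81 and 5·y_cooling + 4·y_feedstock = 69.
→ y_cooling = 9 and y_feedstock = 6.
Shadow price of feedstock = 6.

6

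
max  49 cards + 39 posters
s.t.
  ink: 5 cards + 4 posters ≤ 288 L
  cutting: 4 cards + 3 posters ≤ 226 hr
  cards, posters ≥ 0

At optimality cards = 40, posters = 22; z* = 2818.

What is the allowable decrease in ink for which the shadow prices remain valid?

5.5

Binding constraints: ink, cutting. The basis is B = [[5,4],[4,3]] with det -1.
Per unit decrease in ink, x* moves by d = (3, -4).
The basis stays optimal until posters reaches 0; allowable decrease = 5.5 L.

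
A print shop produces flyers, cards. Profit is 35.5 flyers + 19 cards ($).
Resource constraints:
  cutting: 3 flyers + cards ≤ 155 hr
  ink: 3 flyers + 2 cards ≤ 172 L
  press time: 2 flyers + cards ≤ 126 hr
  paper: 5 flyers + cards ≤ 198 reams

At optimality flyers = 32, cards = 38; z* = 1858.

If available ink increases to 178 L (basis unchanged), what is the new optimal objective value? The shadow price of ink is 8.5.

1909

Δb = 6, so new z* = 1858 + (8.5)·(6) = 1858 + 51 = 1909.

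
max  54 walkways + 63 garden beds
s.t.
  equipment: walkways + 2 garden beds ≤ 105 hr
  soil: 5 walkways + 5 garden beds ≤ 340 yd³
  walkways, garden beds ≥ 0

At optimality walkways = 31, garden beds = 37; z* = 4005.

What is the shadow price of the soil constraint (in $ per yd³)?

Both equipment and soil are binding at x*.
Dual feasibility on the basic columns requires 1·y_equipment + 5·y_soil = 54, 2·y_equipment + 5·y_soil = 63.
Solving: y_equipment = 9, y_soil = 9.
Shadow price of soil = 9.

9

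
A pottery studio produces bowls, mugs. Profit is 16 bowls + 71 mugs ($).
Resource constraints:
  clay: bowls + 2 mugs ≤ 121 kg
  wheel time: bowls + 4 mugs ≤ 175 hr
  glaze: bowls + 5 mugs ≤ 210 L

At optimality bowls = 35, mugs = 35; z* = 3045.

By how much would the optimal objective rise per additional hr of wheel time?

Binding: wheel time and glaze. Non-binding: clay (16 unused).
Slack constraints have shadow price 0 (complementary slackness).
The binding rows give the dual system: 1·y_wheel time + 1·y_glaze = 16 and 4·y_wheel time + 5·y_glaze = 71.
This yields shadow prices y_wheel time = 9, y_glaze = 7.
Shadow price of wheel time = 9.

9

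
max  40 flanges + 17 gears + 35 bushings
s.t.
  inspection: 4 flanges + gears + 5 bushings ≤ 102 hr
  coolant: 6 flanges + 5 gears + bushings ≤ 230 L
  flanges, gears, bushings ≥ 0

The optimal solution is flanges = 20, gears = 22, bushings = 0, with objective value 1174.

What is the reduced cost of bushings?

Both inspection and coolant are binding at x*.
Dual feasibility on the basic columns requires 4·y_inspection + 6·y_coolant = 40, 1·y_inspection + 5·y_coolant = 17.
Solving: y_inspection = 7, y_coolant = 2.
Reduced cost of bushings: c₃ − yᵀa₃ = 35 − (7·5 + 2·1) = 35 − 37 = -2.

-2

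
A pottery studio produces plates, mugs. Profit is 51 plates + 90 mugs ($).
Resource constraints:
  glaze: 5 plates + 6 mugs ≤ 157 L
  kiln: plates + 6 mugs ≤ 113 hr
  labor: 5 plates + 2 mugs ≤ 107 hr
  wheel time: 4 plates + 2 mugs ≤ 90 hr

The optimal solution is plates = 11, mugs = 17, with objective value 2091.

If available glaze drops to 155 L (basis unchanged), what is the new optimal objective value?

2073

Binding: glaze and kiln. Non-binding: labor (18 unused), wheel time (12 unused).
Slack constraints have shadow price 0 (complementary slackness).
Dual feasibility on the basic columns requires 5·y_glaze + 1·y_kiln = 51, 6·y_glaze + 6·y_kiln = 90.
→ y_glaze = 9 and y_kiln = 6.
Δz = y_glaze·Δb = 9 × (-2) = -18, so new z* = 2091 − 18 = 2073.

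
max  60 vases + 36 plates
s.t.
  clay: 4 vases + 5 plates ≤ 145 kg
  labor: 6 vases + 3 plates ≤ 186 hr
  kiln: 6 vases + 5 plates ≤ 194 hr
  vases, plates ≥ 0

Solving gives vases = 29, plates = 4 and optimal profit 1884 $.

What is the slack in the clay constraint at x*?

9

clay used = 4·29 + 5·4 = 136; slack = 145 − 136 = 9.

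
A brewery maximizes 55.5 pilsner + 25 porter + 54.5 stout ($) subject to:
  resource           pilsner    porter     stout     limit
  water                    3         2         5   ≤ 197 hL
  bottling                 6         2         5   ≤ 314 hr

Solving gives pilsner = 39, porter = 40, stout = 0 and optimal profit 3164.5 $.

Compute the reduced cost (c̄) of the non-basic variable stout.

Check each constraint at x*: water 197/197 (tight); bottling 314/314 (tight).
From A_Bᵀ y = c: 3·y_water + 6·y_bottling = 55.5; 2·y_water + 2·y_bottling = 25.
Solving: y_water = 6.5, y_bottling = 6.
Reduced cost of stout: c₃ − yᵀa₃ = 54.5 − (6.5·5 + 6·5) = 54.5 − 62.5 = -8.

-8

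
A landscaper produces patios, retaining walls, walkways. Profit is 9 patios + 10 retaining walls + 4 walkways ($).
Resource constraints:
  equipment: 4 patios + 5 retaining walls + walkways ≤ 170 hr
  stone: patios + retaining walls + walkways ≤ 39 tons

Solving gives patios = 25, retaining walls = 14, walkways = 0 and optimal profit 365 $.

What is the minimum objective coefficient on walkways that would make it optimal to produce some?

Both equipment and stone are binding at x*.
From A_Bᵀ y = c: 4·y_equipment + 1·y_stone = 9; 5·y_equipment + 1·y_stone = 10.
Solving: y_equipment = 1, y_stone = 5.
walkways enters the basis when its profit ≥ yᵀa₃ = 1·1 + 5·1 = 6.

6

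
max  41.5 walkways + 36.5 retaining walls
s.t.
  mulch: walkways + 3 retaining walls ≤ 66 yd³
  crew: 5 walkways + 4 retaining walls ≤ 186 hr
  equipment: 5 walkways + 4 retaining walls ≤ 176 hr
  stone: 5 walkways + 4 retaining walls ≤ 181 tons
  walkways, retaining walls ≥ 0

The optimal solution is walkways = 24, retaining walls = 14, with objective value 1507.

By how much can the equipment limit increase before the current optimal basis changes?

Binding constraints: mulch, equipment. The basis is B = [[1,3],[5,4]] with det -11.
Per unit increase in equipment, x* moves by d = (0.2727, -0.0909).
The basis stays optimal until stone becomes binding; allowable increase = 5 hr.

5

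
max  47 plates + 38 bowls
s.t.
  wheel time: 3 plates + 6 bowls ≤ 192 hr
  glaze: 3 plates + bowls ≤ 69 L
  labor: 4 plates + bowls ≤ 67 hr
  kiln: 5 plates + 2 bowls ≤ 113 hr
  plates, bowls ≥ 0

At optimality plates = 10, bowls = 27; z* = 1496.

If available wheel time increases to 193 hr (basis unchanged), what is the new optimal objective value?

1501

Binding: wheel time and labor. Non-binding: glaze (12 unused), kiln (9 unused).
Since glaze, kiln are not tight, their duals are 0.
From A_Bᵀ y = c: 3·y_wheel time + 4·y_labor = 47; 6·y_wheel time + 1·y_labor = 38.
This yields shadow prices y_wheel time = 5, y_labor = 8.
Δz = y_wheel time·Δb = 5 × (1) = 5, so new z* = 1496 + 5 = 1501.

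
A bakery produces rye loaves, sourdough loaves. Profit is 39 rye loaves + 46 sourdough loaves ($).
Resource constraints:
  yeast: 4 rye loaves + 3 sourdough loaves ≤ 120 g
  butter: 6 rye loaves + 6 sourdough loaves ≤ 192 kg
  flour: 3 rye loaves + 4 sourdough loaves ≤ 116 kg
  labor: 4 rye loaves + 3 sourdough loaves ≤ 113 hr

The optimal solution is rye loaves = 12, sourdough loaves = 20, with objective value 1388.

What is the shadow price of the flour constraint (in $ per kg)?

7

Check each constraint at x*: yeast 108/120 (slack 12); butter 192/192 (tight); flour 116/116 (tight); labor 108/113 (slack 5).
Since yeast, labor are not tight, their duals are 0.
Dual feasibility on the basic columns requires 6·y_butter + 3·y_flour = 39, 6·y_butter + 4·y_flour = 46.
→ y_butter = 3 and y_flour = 7.
Shadow price of flour = 7.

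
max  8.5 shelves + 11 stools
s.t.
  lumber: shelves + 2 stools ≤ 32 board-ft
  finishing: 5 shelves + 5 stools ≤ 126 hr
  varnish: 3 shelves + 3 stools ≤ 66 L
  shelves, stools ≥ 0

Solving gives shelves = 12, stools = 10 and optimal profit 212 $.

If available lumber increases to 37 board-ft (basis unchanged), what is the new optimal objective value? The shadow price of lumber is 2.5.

224.5

Δb = 5, so new z* = 212 + (2.5)·(5) = 212 + 12.5 = 224.5.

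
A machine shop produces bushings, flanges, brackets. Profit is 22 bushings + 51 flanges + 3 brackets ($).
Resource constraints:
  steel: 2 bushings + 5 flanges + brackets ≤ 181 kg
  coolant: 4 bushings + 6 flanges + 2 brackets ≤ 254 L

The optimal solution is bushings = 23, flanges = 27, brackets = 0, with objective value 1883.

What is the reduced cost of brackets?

Both steel and coolant are binding at x*.
From A_Bᵀ y = c: 2·y_steel + 4·y_coolant = 22; 5·y_steel + 6·y_coolant = 51.
Solving: y_steel = 9, y_coolant = 1.
Reduced cost of brackets: c₃ − yᵀa₃ = 3 − (9·1 + 1·2) = 3 − 11 = -8.

-8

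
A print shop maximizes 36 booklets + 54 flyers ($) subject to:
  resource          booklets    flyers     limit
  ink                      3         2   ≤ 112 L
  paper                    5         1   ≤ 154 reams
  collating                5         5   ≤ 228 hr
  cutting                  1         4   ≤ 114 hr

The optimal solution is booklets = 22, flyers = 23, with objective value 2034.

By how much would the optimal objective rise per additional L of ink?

9

At the optimum: ink uses 112 of 112 (binding); paper uses 133 of 154 (slack = 21); collating uses 225 of 228 (slack = 3); cutting uses 114 of 114 (binding).
By complementary slackness, y = 0 for the non-binding constraints.
Dual feasibility on the basic columns requires 3·y_ink + 1·y_cutting = 36, 2·y_ink + 4·y_cutting = 54.
Solving: y_ink = 9, y_cutting = 9.
Shadow price of ink = 9.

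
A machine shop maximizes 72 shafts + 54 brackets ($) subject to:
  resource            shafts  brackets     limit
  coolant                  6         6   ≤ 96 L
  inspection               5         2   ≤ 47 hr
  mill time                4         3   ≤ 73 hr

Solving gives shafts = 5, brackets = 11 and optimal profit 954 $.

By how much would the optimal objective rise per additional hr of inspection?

6

Check each constraint at x*: coolant 96/96 (tight); inspection 47/47 (tight); mill time 53/73 (slack 20).
Since mill time is not tight, its dual is 0.
Dual feasibility on the basic columns requires 6·y_coolant + 5·y_inspection = 72, 6·y_coolant + 2·y_inspection = 54.
This yields shadow prices y_coolant = 7, y_inspection = 6.
Shadow price of inspection = 6.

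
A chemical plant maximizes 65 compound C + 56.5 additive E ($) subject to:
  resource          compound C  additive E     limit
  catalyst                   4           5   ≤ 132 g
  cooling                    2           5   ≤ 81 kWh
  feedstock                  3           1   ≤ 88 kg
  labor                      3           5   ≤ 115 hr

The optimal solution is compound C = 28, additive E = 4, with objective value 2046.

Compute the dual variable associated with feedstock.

9

Binding: catalyst and feedstock. Non-binding: cooling (5 unused), labor (11 unused).
Since cooling, labor are not tight, their duals are 0.
Dual feasibility on the basic columns requires 4·y_catalyst + 3·y_feedstock = 65, 5·y_catalyst + 1·y_feedstock = 56.5.
Solving: y_catalyst = 9.5, y_feedstock = 9.
Shadow price of feedstock = 9.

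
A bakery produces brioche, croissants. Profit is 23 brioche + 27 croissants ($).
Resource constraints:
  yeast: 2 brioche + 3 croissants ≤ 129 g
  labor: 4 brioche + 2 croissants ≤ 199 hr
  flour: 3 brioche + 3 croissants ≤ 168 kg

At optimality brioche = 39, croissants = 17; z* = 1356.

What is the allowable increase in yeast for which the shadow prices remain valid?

39

Binding constraints: yeast, flour. The basis is B = [[2,3],[3,3]] with det -3.
Per unit increase in yeast, x* moves by d = (-1, 1).
The basis stays optimal until brioche reaches 0; allowable increase = 39 g.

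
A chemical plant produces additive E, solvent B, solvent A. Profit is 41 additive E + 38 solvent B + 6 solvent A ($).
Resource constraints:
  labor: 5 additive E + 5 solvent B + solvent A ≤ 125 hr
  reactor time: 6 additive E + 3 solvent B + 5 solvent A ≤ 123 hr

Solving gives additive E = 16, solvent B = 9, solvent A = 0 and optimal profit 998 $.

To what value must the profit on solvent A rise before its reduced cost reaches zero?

Both labor and reactor time are binding at x*.
Dual feasibility on the basic columns requires 5·y_labor + 6·y_reactor time = 41, 5·y_labor + 3·y_reactor time = 38.
This yields shadow prices y_labor = 7, y_reactor time = 1.
solvent A enters the basis when its profit ≥ yᵀa₃ = 7·1 + 1·5 = 12.

12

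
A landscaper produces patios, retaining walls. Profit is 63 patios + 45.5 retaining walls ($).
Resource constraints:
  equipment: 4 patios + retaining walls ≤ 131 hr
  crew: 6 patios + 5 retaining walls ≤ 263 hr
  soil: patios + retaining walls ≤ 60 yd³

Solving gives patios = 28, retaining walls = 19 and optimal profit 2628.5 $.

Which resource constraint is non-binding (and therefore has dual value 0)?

soil

equipment: 131/131 (binding)
crew: 263/263 (binding)
soil: 47/60 (slack 13)
By complementary slackness, a constraint with positive slack has shadow price 0 → soil.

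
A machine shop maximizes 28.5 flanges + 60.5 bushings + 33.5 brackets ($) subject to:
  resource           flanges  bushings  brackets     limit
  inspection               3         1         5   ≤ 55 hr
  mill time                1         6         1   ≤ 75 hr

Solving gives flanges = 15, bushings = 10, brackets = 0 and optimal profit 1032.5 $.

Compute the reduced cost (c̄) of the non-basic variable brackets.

Check each constraint at x*: inspection 55/55 (tight); mill time 75/75 (tight).
The binding rows give the dual system: 3·y_inspection + 1·y_mill time = 28.5 and 1·y_inspection + 6·y_mill time = 60.5.
Solving: y_inspection = 6.5, y_mill time = 9.
Reduced cost of brackets: c₃ − yᵀa₃ = 33.5 − (6.5·5 + 9·1) = 33.5 − 41.5 = -8.

-8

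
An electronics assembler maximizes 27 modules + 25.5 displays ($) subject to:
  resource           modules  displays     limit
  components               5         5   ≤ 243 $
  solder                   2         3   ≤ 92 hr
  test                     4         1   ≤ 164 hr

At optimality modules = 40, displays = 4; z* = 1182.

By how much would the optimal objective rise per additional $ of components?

0

Check each constraint at x*: components 220/243 (slack 23); solder 92/92 (tight); test 164/164 (tight).
Since components is not tight, its dual is 0.
Dual feasibility on the basic columns requires 2·y_solder + 4·y_test = 27, 3·y_solder + 1·y_test = 25.5.
→ y_solder = 7.5 and y_test = 3.
Shadow price of components = 0.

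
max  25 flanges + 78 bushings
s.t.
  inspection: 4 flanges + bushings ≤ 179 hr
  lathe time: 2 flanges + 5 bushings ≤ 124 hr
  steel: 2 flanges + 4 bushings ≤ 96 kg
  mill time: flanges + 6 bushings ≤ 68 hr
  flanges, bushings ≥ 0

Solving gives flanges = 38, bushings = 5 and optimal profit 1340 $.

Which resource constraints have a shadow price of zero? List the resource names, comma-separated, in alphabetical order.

inspection, lathe time

inspection: 157/179 (slack 22)
lathe time: 101/124 (slack 23)
steel: 96/96 (binding)
mill time: 68/68 (binding)
By complementary slackness, a constraint with positive slack has shadow price 0 → inspection, lathe time.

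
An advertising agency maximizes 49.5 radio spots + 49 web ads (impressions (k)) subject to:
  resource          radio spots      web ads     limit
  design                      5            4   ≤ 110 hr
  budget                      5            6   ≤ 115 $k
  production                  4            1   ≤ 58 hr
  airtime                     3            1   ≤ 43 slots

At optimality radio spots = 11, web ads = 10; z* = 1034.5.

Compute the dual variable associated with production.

Check each constraint at x*: design 95/110 (slack 15); budget 115/115 (tight); production 54/58 (slack 4); airtime 43/43 (tight).
By complementary slackness, y = 0 for the non-binding constraints.
From A_Bᵀ y = c: 5·y_budget + 3·y_airtime = 49.5; 6·y_budget + 1·y_airtime = 49.
Solving: y_budget = 7.5, y_airtime = 4.
Shadow price of production = 0.

0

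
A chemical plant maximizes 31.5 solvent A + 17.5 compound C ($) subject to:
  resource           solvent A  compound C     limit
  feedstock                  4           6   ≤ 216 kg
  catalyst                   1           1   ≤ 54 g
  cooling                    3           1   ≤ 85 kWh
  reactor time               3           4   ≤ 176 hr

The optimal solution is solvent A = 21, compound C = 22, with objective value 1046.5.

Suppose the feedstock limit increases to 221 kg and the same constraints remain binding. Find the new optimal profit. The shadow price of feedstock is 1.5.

1054

Δb = 5, so new z* = 1046.5 + (1.5)·(5) = 1046.5 + 7.5 = 1054.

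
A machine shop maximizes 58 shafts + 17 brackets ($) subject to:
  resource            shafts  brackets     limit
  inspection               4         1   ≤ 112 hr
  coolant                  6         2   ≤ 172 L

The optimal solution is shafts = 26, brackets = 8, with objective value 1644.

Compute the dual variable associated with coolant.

5

Check each constraint at x*: inspection 112/112 (tight); coolant 172/172 (tight).
Dual feasibility on the basic columns requires 4·y_inspection + 6·y_coolant = 58, 1·y_inspection + 2·y_coolant = 17.
Solving: y_inspection = 7, y_coolant = 5.
Shadow price of coolant = 5.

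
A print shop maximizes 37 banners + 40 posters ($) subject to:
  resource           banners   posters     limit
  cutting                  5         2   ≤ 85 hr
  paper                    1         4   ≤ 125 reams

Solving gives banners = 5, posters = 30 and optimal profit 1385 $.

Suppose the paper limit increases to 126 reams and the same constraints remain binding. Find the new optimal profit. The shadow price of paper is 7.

Δb = 1, so new z* = 1385 + (7)·(1) = 1385 + 7 = 1392.

1392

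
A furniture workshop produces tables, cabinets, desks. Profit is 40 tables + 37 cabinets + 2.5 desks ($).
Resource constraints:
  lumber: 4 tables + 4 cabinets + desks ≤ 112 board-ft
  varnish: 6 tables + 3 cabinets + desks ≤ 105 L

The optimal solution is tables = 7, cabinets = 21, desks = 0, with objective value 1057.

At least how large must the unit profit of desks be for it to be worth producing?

9.5

Check each constraint at x*: lumber 112/112 (tight); varnish 105/105 (tight).
The binding rows give the dual system: 4·y_lumber + 6·y_varnish = 40 and 4·y_lumber + 3·y_varnish = 37.
Solving: y_lumber = 8.5, y_varnish = 1.
desks enters the basis when its profit ≥ yᵀa₃ = 8.5·1 + 1·1 = 9.5.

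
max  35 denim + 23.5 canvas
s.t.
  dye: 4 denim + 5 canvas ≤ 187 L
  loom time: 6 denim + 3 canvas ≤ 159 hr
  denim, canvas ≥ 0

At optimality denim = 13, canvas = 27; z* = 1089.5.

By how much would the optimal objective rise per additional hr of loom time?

Check each constraint at x*: dye 187/187 (tight); loom time 159/159 (tight).
From A_Bᵀ y = c: 4·y_dye + 6·y_loom time = 35; 5·y_dye + 3·y_loom time = 23.5.
→ y_dye = 2 and y_loom time = 4.5.
Shadow price of loom time = 4.5.

4.5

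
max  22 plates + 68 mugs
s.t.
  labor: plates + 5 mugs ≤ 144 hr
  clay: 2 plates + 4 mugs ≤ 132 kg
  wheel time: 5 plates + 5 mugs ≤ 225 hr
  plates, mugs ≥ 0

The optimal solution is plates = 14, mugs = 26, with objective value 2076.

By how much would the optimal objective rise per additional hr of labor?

8

At the optimum: labor uses 144 of 144 (binding); clay uses 132 of 132 (binding); wheel time uses 200 of 225 (slack = 25).
Since wheel time is not tight, its dual is 0.
Dual feasibility on the basic columns requires 1·y_labor + 2·y_clay = 22, 5·y_labor + 4·y_clay = 68.
This yields shadow prices y_labor = 8, y_clay = 7.
Shadow price of labor = 8.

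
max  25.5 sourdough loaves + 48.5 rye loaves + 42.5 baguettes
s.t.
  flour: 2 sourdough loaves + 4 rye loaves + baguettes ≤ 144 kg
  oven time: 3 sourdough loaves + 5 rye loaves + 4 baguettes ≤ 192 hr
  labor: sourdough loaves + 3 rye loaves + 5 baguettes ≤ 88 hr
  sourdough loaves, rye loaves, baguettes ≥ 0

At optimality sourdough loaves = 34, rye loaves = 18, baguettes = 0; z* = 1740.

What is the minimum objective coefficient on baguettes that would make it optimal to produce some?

Check each constraint at x*: flour 140/144 (slack 4); oven time 192/192 (tight); labor 88/88 (tight).
By complementary slackness, y = 0 for the non-binding constraint.
The binding rows give the dual system: 3·y_oven time + 1·y_labor = 25.5 and 5·y_oven time + 3·y_labor = 48.5.
Solving: y_oven time = 7, y_labor = 4.5.
baguettes enters the basis when its profit ≥ yᵀa₃ = 7·4 + 4.5·5 = 50.5.

50.5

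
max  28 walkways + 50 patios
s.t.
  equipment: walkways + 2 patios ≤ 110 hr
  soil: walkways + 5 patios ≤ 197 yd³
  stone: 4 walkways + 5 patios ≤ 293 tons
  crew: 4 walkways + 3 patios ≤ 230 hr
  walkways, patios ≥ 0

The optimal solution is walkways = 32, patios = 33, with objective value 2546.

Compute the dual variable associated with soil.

At the optimum: equipment uses 98 of 110 (slack = 12); soil uses 197 of 197 (binding); stone uses 293 of 293 (binding); crew uses 227 of 230 (slack = 3).
By complementary slackness, y = 0 for the non-binding constraints.
The binding rows give the dual system: 1·y_soil + 4·y_stone = 28 and 5·y_soil + 5·y_stone = 50.
This yields shadow prices y_soil = 4, y_stone = 6.
Shadow price of soil = 4.

4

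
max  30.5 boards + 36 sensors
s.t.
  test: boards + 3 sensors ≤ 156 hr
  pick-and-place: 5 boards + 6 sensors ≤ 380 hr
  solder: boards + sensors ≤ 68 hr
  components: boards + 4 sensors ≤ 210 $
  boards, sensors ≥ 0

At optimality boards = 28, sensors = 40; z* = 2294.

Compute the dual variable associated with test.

0

Binding: pick-and-place and solder. Non-binding: test (8 unused), components (22 unused).
By complementary slackness, y = 0 for the non-binding constraints.
The binding rows give the dual system: 5·y_pick-and-place + 1·y_solder = 30.5 and 6·y_pick-and-place + 1·y_solder = 36.
Solving: y_pick-and-place = 5.5, y_solder = 3.
Shadow price of test = 0.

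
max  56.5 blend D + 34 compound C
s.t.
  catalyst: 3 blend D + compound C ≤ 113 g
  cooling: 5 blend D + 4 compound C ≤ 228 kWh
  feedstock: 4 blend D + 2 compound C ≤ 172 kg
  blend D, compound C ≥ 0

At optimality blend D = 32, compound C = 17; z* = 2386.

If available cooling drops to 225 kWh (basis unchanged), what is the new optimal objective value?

2366.5

At the optimum: catalyst uses 113 of 113 (binding); cooling uses 228 of 228 (binding); feedstock uses 162 of 172 (slack = 10).
Since feedstock is not tight, its dual is 0.
The binding rows give the dual system: 3·y_catalyst + 5·y_cooling = 56.5 and 1·y_catalyst + 4·y_cooling = 34.
Solving: y_catalyst = 8, y_cooling = 6.5.
Δz = y_cooling·Δb = 6.5 × (-3) = -19.5, so new z* = 2386 − 19.5 = 2366.5.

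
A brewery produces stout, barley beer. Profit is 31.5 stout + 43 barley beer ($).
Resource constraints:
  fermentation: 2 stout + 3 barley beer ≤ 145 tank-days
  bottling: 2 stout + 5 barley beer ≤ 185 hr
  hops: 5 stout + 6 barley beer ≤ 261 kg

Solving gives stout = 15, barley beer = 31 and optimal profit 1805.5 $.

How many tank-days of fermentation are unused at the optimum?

22

fermentation used = 2·15 + 3·31 = 123; slack = 145 − 123 = 22.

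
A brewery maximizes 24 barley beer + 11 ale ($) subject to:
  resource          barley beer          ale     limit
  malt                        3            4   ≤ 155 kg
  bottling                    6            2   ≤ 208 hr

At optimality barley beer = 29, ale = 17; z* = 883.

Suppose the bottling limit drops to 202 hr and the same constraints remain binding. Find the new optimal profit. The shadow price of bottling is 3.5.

Δb = -6, so new z* = 883 + (3.5)·(-6) = 883 − 21 = 862.

862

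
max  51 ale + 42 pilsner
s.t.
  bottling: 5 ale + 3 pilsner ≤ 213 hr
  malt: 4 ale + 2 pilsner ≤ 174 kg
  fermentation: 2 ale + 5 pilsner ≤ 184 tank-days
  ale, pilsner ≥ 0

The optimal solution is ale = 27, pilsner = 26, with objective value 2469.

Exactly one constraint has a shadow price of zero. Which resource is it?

malt

bottling: 213/213 (binding)
malt: 160/174 (slack 14)
fermentation: 184/184 (binding)
By complementary slackness, a constraint with positive slack has shadow price 0 → malt.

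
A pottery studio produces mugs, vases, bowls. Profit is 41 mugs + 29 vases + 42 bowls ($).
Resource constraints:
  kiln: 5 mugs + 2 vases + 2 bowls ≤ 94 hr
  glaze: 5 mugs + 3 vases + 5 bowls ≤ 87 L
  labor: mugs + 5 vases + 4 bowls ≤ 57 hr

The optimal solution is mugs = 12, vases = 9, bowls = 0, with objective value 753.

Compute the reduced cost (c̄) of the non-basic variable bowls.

-2

Check each constraint at x*: kiln 78/94 (slack 16); glaze 87/87 (tight); labor 57/57 (tight).
By complementary slackness, y = 0 for the non-binding constraint.
From A_Bᵀ y = c: 5·y_glaze + 1·y_labor = 41; 3·y_glaze + 5·y_labor = 29.
This yields shadow prices y_glaze = 8, y_labor = 1.
Reduced cost of bowls: c₃ − yᵀa₃ = 42 − (8·5 + 1·4) = 42 − 44 = -2.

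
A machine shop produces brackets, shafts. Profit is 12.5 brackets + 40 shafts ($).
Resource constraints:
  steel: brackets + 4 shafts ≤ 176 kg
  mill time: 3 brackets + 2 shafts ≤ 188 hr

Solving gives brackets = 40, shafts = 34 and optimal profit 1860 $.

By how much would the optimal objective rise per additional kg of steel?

9.5

Both steel and mill time are binding at x*.
Dual feasibility on the basic columns requires 1·y_steel + 3·y_mill time = 12.5, 4·y_steel + 2·y_mill time = 40.
→ y_steel = 9.5 and y_mill time = 1.
Shadow price of steel = 9.5.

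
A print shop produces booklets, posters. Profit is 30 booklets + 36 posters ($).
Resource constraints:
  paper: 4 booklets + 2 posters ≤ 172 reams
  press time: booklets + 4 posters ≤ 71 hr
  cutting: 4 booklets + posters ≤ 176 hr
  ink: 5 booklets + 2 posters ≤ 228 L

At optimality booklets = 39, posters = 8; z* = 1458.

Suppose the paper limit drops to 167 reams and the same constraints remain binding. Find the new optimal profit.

1428

Check each constraint at x*: paper 172/172 (tight); press time 71/71 (tight); cutting 164/176 (slack 12); ink 211/228 (slack 17).
Slack constraints have shadow price 0 (complementary slackness).
From A_Bᵀ y = c: 4·y_paper + 1·y_press time = 30; 2·y_paper + 4·y_press time = 36.
This yields shadow prices y_paper = 6, y_press time = 6.
Δz = y_paper·Δb = 6 × (-5) = -30, so new z* = 1458 − 30 = 1428.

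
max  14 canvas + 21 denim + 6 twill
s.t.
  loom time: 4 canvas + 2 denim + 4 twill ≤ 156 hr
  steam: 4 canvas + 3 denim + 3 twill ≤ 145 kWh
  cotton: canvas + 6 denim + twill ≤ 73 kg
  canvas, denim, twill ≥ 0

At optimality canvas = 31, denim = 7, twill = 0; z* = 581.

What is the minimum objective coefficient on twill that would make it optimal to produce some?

Binding: steam and cotton. Non-binding: loom time (18 unused).
By complementary slackness, y = 0 for the non-binding constraint.
From A_Bᵀ y = c: 4·y_steam + 1·y_cotton = 14; 3·y_steam + 6·y_cotton = 21.
This yields shadow prices y_steam = 3, y_cotton = 2.
twill enters the basis when its profit ≥ yᵀa₃ = 3·3 + 2·1 = 11.

11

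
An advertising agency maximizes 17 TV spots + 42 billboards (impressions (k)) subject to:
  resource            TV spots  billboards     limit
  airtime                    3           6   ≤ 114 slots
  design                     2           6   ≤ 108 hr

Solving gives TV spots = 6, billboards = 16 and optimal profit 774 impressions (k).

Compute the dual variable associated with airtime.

3

Both airtime and design are binding at x*.
Dual feasibility on the basic columns requires 3·y_airtime + 2·y_design = 17, 6·y_airtime + 6·y_design = 42.
This yields shadow prices y_airtime = 3, y_design = 4.
Shadow price of airtime = 3.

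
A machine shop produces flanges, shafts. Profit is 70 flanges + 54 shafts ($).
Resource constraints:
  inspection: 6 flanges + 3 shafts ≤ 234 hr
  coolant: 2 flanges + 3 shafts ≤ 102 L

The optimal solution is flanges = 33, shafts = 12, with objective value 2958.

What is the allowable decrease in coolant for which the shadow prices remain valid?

24

Binding constraints: inspection, coolant. The basis is B = [[6,3],[2,3]] with det 12.
Per unit decrease in coolant, x* moves by d = (0.25, -0.5).
The basis stays optimal until shafts reaches 0; allowable decrease = 24 L.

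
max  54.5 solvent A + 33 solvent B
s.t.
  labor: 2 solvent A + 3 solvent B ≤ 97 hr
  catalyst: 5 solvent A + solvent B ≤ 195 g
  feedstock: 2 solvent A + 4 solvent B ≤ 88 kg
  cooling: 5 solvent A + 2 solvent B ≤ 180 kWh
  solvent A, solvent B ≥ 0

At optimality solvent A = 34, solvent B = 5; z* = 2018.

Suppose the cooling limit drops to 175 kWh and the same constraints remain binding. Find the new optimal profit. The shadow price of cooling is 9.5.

1970.5

Δb = -5, so new z* = 2018 + (9.5)·(-5) = 2018 − 47.5 = 1970.5.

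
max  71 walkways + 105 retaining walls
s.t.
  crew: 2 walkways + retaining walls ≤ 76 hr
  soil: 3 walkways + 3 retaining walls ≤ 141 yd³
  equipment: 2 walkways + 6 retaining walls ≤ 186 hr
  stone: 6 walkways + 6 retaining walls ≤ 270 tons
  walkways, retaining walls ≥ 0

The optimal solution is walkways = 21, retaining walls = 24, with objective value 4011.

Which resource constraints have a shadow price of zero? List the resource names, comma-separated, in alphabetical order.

crew: 66/76 (slack 10)
soil: 135/141 (slack 6)
equipment: 186/186 (binding)
stone: 270/270 (binding)
By complementary slackness, a constraint with positive slack has shadow price 0 → crew, soil.

crew, soil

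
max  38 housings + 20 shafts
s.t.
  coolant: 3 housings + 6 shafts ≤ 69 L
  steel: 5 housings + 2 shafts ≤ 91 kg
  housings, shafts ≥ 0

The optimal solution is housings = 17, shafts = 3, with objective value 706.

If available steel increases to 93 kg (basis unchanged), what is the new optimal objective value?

Check each constraint at x*: coolant 69/69 (tight); steel 91/91 (tight).
From A_Bᵀ y = c: 3·y_coolant + 5·y_steel = 38; 6·y_coolant + 2·y_steel = 20.
Solving: y_coolant = 1, y_steel = 7.
Δz = y_steel·Δb = 7 × (2) = 14, so new z* = 706 + 14 = 720.

720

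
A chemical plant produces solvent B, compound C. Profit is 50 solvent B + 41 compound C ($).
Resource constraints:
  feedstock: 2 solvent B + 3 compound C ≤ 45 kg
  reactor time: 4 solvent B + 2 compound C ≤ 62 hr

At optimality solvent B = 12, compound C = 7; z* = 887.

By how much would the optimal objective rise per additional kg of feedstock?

8

Check each constraint at x*: feedstock 45/45 (tight); reactor time 62/62 (tight).
The binding rows give the dual system: 2·y_feedstock + 4·y_reactor time = 50 and 3·y_feedstock + 2·y_reactor time = 41.
Solving: y_feedstock = 8, y_reactor time = 8.5.
Shadow price of feedstock = 8.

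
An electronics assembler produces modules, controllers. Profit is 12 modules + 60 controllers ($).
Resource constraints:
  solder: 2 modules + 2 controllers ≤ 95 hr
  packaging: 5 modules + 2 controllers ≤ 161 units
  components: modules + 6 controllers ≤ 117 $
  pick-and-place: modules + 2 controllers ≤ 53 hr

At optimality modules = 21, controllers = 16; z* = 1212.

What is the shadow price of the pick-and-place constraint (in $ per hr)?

3

Binding: components and pick-and-place. Non-binding: solder (21 unused), packaging (24 unused).
Since solder, packaging are not tight, their duals are 0.
Dual feasibility on the basic columns requires 1·y_components + 1·y_pick-and-place = 12, 6·y_components + 2·y_pick-and-place = 60.
→ y_components = 9 and y_pick-and-place = 3.
Shadow price of pick-and-place = 3.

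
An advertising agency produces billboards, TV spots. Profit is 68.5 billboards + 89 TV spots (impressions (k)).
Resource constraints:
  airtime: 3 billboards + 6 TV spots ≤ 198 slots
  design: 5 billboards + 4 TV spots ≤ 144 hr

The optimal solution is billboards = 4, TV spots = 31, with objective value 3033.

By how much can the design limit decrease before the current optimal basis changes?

Binding constraints: airtime, design. The basis is B = [[3,6],[5,4]] with det -18.
Per unit decrease in design, x* moves by d = (-0.3333, 0.1667).
The basis stays optimal until billboards reaches 0; allowable decrease = 12 hr.

12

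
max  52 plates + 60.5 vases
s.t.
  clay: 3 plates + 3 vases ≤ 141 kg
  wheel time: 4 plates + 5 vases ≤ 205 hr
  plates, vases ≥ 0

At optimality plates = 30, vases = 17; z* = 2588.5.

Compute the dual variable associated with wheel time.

8.5

At the optimum: clay uses 141 of 141 (binding); wheel time uses 205 of 205 (binding).
From A_Bᵀ y = c: 3·y_clay + 4·y_wheel time = 52; 3·y_clay + 5·y_wheel time = 60.5.
Solving: y_clay = 6, y_wheel time = 8.5.
Shadow price of wheel time = 8.5.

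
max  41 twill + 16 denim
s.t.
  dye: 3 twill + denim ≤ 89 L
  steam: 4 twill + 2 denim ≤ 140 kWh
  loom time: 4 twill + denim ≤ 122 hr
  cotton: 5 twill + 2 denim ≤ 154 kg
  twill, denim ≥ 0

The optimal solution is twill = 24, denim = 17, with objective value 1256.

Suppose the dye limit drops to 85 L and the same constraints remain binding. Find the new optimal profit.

1248

Binding: dye and cotton. Non-binding: steam (10 unused), loom time (9 unused).
Since steam, loom time are not tight, their duals are 0.
The binding rows give the dual system: 3·y_dye + 5·y_cotton = 41 and 1·y_dye + 2·y_cotton = 16.
This yields shadow prices y_dye = 2, y_cotton = 7.
Δz = y_dye·Δb = 2 × (-4) = -8, so new z* = 1256 − 8 = 1248.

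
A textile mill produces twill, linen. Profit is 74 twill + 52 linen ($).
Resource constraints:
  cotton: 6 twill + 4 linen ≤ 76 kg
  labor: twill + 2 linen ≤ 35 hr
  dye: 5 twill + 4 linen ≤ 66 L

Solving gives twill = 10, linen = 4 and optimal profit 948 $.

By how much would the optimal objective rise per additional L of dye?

At the optimum: cotton uses 76 of 76 (binding); labor uses 18 of 35 (slack = 17); dye uses 66 of 66 (binding).
Slack constraints have shadow price 0 (complementary slackness).
From A_Bᵀ y = c: 6·y_cotton + 5·y_dye = 74; 4·y_cotton + 4·y_dye = 52.
This yields shadow prices y_cotton = 9, y_dye = 4.
Shadow price of dye = 4.

4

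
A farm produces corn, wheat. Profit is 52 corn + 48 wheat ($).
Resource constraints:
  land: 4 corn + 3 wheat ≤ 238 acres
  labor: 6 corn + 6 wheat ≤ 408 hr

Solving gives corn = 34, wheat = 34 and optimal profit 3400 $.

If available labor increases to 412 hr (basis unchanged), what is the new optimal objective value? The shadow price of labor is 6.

Δb = 4, so new z* = 3400 + (6)·(4) = 3400 + 24 = 3424.

3424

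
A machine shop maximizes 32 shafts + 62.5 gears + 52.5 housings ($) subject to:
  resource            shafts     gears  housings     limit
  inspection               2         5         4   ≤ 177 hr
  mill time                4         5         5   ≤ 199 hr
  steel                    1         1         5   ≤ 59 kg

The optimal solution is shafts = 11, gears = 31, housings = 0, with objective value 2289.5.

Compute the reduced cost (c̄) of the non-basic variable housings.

At the optimum: inspection uses 177 of 177 (binding); mill time uses 199 of 199 (binding); steel uses 42 of 59 (slack = 17).
By complementary slackness, y = 0 for the non-binding constraint.
The binding rows give the dual system: 2·y_inspection + 4·y_mill time = 32 and 5·y_inspection + 5·y_mill time = 62.5.
This yields shadow prices y_inspection = 9, y_mill time = 3.5.
Reduced cost of housings: c₃ − yᵀa₃ = 52.5 − (9·4 + 3.5·5) = 52.5 − 53.5 = -1.

-1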